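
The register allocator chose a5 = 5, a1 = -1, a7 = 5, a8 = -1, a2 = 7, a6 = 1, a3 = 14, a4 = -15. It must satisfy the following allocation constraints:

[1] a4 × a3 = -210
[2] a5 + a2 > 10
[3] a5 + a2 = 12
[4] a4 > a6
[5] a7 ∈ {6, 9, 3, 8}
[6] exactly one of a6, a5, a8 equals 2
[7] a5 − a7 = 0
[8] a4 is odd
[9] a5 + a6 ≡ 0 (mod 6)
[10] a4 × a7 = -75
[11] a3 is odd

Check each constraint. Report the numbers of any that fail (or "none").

[1] a4 × a3 = -15 × 14 = -210  OK
[2] a5 + a2 = 5 + 7 = 12; 12 > 10  OK
[3] a5 + a2 = 5 + 7 = 12  OK
[4] a4 = -15, a6 = 1; -15 ≤ 1 (want >)  FAIL
[5] a7 = 5 is not in {6, 9, 3, 8}  FAIL
[6] a6=1, a5=5, a8=-1; 0 of them equal 2, not exactly one  FAIL
[7] a5 − a7 = 5 − 5 = 0  OK
[8] a4 = -15 is odd  OK
[9] a5 + a6 = 6; 6 mod 6 = 0  OK
[10] a4 × a7 = -15 × 5 = -75  OK
[11] a3 = 14 is even  FAIL

Constraints 4, 5, 6, 11 do not hold.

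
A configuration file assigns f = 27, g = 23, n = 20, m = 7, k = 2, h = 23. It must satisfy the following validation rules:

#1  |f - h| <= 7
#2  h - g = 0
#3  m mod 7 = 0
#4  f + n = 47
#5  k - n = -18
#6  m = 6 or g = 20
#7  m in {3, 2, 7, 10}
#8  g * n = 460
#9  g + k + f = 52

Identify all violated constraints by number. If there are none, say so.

No — constraint 6 is not satisfied.

#1 |27 - 23| = 4; 4 ≤ 7 — OK.
#2 h - g = 23 - 23 = 0 — OK.
#3 7 mod 7 = 0 — OK.
#4 f + n = 27 + 20 = 47 — OK.
#5 k - n = 2 - 20 = -18 — OK.
#6 m = 7 ≠ 6 and g = 23 ≠ 20; both disjuncts false — violated.
#7 m = 7 is in {3, 2, 7, 10} — OK.
#8 g * n = 23 * 20 = 460 — OK.
#9 g + k + f = 23 + 2 + 27 = 52 — OK.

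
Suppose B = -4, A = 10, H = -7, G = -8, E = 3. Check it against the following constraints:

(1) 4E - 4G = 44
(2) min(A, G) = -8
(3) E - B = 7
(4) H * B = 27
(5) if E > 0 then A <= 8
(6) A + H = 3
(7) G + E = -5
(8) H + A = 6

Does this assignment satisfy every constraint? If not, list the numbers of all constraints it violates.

(1) 4E - 4G = 4(3) - 4(-8) = 44  ✓
(2) min(10, -8) = -8  ✓
(3) E - B = 3 - (-4) = 7  ✓
(4) H * B = -7 * (-4) = 28, not 27  ✗
(5) E = 3 > 0, so we need A ≤ 8; but A = 10 > 8  ✗
(6) A + H = 10 + (-7) = 3  ✓
(7) G + E = -8 + 3 = -5  ✓
(8) H + A = -7 + 10 = 3, not 6  ✗

No — constraints 4, 5, and 8 are not satisfied.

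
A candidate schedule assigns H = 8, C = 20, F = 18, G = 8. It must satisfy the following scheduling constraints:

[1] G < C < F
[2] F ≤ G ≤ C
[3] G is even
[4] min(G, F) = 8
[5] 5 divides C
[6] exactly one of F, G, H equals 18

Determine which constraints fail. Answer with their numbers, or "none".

[1] values 8, 20, 18; C = 20 is not < F = 18  ✘
[2] values 18, 8, 20; F = 18 is not ≤ G = 8  ✘
[3] G = 8 is even  ✔
[4] min(8, 18) = 8  ✔
[5] 20 / 5 = 4, so 5 divides 20  ✔
[6] F=18, G=8, H=8; 1 of them equals 18  ✔

Violated: 1 and 2.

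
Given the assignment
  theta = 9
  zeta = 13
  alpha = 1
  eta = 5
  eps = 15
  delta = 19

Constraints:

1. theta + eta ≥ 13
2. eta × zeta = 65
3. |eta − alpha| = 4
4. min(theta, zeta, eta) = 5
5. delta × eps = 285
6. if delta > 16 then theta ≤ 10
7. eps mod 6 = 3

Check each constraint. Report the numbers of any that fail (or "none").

All constraints are satisfied.

1. theta + eta = 9 + 5 = 14; 14 ≥ 13 — satisfied.
2. eta × zeta = 5 × 13 = 65 — satisfied.
3. |5 − 1| = 4 — satisfied.
4. min(9, 13, 5) = 5 — satisfied.
5. delta × eps = 19 × 15 = 285 — satisfied.
6. delta = 19 > 16, so we need theta ≤ 10; theta = 9 ≤ 10 — satisfied.
7. 15 mod 6 = 3 — satisfied.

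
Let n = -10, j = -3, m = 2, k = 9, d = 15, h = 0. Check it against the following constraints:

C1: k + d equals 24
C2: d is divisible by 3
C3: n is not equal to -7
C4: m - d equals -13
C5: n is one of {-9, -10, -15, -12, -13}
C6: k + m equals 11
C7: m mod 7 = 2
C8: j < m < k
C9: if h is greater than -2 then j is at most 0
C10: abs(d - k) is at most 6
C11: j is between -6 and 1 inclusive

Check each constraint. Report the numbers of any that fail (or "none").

C1: k + d = 9 + 15 = 24 — satisfied.
C2: 15 / 3 = 5, so 3 divides 15 — satisfied.
C3: n = -10, and -10 ≠ -7 — satisfied.
C4: m - d = 2 - 15 = -13 — satisfied.
C5: n = -10 is in {-9, -10, -15, -12, -13} — satisfied.
C6: k + m = 9 + 2 = 11 — satisfied.
C7: 2 mod 7 = 2 — satisfied.
C8: values -3 < 2 < 9 — satisfied.
C9: h = 0 > -2, so we need j ≤ 0; j = -3 ≤ 0 — satisfied.
C10: abs(15 - 9) = 6; 6 ≤ 6 — satisfied.
C11: j = -3 lies in [-6, 1] — satisfied.

None — every constraint holds.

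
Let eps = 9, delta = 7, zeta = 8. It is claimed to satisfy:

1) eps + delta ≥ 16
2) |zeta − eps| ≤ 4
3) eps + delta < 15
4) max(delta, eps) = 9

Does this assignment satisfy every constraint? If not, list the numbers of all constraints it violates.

The assignment fails constraint 3.

1) eps + delta = 9 + 7 = 16; 16 ≥ 16  ✔
2) |8 − 9| = 1; 1 ≤ 4  ✔
3) eps + delta = 9 + 7 = 16; 16 ≥ 15, bound 15 not met  ✘
4) max(7, 9) = 9  ✔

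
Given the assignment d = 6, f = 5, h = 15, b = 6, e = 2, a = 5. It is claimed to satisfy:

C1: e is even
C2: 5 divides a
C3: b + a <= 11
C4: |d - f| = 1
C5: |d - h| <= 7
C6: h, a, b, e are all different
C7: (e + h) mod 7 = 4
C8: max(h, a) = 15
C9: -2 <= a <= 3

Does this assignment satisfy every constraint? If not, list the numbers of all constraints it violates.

C1: e = 2 is even  true
C2: 5 / 5 = 1, so 5 divides 5  true
C3: b + a = 6 + 5 = 11; 11 ≤ 11  true
C4: |6 - 5| = 1  true
C5: |6 - 15| = 9; 9 > 7, exceeds bound 7  false
C6: values 15, 5, 6, 2 are pairwise distinct  true
C7: e + h = 17; 17 mod 7 = 3, not 4  false
C8: max(15, 5) = 15  true
C9: a = 5 is outside [-2, 3]  false

Violated: 5, 7, and 9.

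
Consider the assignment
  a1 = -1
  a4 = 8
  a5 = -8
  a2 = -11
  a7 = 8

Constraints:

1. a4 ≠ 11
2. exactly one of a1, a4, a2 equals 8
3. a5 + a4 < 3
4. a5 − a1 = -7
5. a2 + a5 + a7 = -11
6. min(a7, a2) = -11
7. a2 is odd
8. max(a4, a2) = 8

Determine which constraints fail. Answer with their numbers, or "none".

No violations.

1. a4 = 8, and 8 ≠ 11  ✔
2. a1=-1, a4=8, a2=-11; 1 of them equals 8  ✔
3. a5 + a4 = -8 + 8 = 0; 0 < 3  ✔
4. a5 − a1 = -8 − (-1) = -7  ✔
5. a2 + a5 + a7 = -11 + (-8) + 8 = -11  ✔
6. min(8, -11) = -11  ✔
7. a2 = -11 is odd  ✔
8. max(8, -11) = 8  ✔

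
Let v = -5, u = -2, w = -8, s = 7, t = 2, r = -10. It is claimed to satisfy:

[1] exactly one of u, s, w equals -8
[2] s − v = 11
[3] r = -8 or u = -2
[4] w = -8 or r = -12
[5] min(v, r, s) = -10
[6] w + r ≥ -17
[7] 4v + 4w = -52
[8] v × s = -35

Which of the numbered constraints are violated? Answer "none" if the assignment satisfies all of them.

No — constraints 2 and 6 are not satisfied.

[1] u=-2, s=7, w=-8; 1 of them equals -8 — OK.
[2] s − v = 7 − (-5) = 12, not 11 — violated.
[3] r = -10 ≠ -8, but u = -2 = -2 (second disjunct) — OK.
[4] w = -8 = -8 (first disjunct) — OK.
[5] min(-5, -10, 7) = -10 — OK.
[6] w + r = -8 + (-10) = -18; -18 < -17, bound -17 not met — violated.
[7] 4v + 4w = 4(-5) + 4(-8) = -52 — OK.
[8] v × s = -5 × 7 = -35 — OK.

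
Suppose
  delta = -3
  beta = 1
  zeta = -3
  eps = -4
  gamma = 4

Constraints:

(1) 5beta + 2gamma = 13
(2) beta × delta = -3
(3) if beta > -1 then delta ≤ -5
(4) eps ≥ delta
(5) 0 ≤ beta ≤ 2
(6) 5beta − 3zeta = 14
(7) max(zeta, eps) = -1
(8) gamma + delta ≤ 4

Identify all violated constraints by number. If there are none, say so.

The assignment fails constraints 3, 4, and 7.

(1) 5beta + 2gamma = 5(1) + 2(4) = 13  OK
(2) beta × delta = 1 × (-3) = -3  OK
(3) beta = 1 > -1, so we need delta ≤ -5; but delta = -3 > -5  FAIL
(4) eps = -4, delta = -3; -4 < -3 (want ≥)  FAIL
(5) beta = 1 lies in [0, 2]  OK
(6) 5beta − 3zeta = 5(1) − 3(-3) = 14  OK
(7) max(-3, -4) = -3, not -1  FAIL
(8) gamma + delta = 4 + (-3) = 1; 1 ≤ 4  OK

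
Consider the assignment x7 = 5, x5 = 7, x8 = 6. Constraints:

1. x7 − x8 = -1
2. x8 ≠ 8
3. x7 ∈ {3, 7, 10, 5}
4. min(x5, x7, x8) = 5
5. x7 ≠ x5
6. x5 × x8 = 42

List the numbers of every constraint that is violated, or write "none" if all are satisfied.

1. x7 − x8 = 5 − 6 = -1 — OK.
2. x8 = 6, and 6 ≠ 8 — OK.
3. x7 = 5 is in {3, 7, 10, 5} — OK.
4. min(7, 5, 6) = 5 — OK.
5. x7 = 5, x5 = 7; distinct — OK.
6. x5 × x8 = 7 × 6 = 42 — OK.

Yes — all constraints hold.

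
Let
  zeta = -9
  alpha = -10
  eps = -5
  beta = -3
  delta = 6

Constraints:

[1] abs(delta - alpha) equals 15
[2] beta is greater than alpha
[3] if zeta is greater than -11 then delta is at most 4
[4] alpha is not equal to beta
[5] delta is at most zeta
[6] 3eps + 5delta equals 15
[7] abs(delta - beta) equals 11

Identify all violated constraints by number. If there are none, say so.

Constraints 1, 3, 5, 7 are violated.

[1] abs(6 - (-10)) = 16, not 15 — fails.
[2] beta = -3, alpha = -10; -3 > -10 — holds.
[3] zeta = -9 > -11, so we need delta ≤ 4; but delta = 6 > 4 — fails.
[4] alpha = -10, beta = -3; distinct — holds.
[5] delta = 6, zeta = -9; 6 > -9 (want ≤) — fails.
[6] 3eps + 5delta = 3(-5) + 5(6) = 15 — holds.
[7] abs(6 - (-3)) = 9, not 11 — fails.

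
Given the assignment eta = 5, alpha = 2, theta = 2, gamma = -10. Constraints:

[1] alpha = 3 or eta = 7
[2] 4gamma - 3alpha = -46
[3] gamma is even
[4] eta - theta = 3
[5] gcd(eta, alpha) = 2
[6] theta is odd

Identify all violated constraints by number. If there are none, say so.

No — constraints 1, 5, and 6 are not satisfied.

[1] alpha = 2 ≠ 3 and eta = 5 ≠ 7; both disjuncts false — violated.
[2] 4gamma - 3alpha = 4(-10) - 3(2) = -46 — satisfied.
[3] gamma = -10 is even — satisfied.
[4] eta - theta = 5 - 2 = 3 — satisfied.
[5] gcd(5, 2) = 1, not 2 — violated.
[6] theta = 2 is even — violated.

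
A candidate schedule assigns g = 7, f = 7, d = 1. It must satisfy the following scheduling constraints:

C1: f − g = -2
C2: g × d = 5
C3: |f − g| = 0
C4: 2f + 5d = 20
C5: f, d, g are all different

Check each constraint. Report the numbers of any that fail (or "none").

C1: f − g = 7 − 7 = 0, not -2  fails
C2: g × d = 7 × 1 = 7, not 5  fails
C3: |7 − 7| = 0  holds
C4: 2f + 5d = 2(7) + 5(1) = 19, not 20  fails
C5: f = g = 7, not all different  fails

No — constraints 1, 2, 4, and 5 are not satisfied.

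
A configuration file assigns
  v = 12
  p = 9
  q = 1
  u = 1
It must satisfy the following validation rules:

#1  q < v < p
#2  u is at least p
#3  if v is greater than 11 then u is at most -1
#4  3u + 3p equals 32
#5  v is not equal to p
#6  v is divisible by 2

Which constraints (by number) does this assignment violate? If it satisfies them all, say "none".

Constraints 1, 2, 3, and 4 are violated.

#1 values 1, 12, 9; v = 12 is not < p = 9  no
#2 u = 1, p = 9; 1 < 9 (want ≥)  no
#3 v = 12 > 11, so we need u ≤ -1; but u = 1 > -1  no
#4 3u + 3p = 3(1) + 3(9) = 30, not 32  no
#5 v = 12, p = 9; distinct  yes
#6 12 / 2 = 6, so 2 divides 12  yes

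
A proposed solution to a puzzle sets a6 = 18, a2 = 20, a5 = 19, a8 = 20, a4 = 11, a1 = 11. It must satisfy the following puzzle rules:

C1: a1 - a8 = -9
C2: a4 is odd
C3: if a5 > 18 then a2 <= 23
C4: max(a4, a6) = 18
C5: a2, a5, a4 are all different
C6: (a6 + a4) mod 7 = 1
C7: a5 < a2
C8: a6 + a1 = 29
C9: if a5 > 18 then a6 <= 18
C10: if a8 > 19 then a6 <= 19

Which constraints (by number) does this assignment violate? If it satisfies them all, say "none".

No violations.

C1: a1 - a8 = 11 - 20 = -9 — OK.
C2: a4 = 11 is odd — OK.
C3: a5 = 19 > 18, so we need a2 ≤ 23; a2 = 20 ≤ 23 — OK.
C4: max(11, 18) = 18 — OK.
C5: values 20, 19, 11 are pairwise distinct — OK.
C6: a6 + a4 = 29; 29 mod 7 = 1 — OK.
C7: a5 = 19, a2 = 20; 19 < 20 — OK.
C8: a6 + a1 = 18 + 11 = 29 — OK.
C9: a5 = 19 > 18, so we need a6 ≤ 18; a6 = 18 ≤ 18 — OK.
C10: a8 = 20 > 19, so we need a6 ≤ 19; a6 = 18 ≤ 19 — OK.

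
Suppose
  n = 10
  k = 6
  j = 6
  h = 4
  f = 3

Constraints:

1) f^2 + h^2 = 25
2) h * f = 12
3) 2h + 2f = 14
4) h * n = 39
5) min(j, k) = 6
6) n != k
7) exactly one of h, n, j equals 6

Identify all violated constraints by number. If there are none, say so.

1) f^2 + h^2 = 3^2 + 4^2 = 9 + 16 = 25 — satisfied.
2) h * f = 4 * 3 = 12 — satisfied.
3) 2h + 2f = 2(4) + 2(3) = 14 — satisfied.
4) h * n = 4 * 10 = 40, not 39 — violated.
5) min(6, 6) = 6 — satisfied.
6) n = 10, k = 6; distinct — satisfied.
7) h=4, n=10, j=6; 1 of them equals 6 — satisfied.

Violated: 4.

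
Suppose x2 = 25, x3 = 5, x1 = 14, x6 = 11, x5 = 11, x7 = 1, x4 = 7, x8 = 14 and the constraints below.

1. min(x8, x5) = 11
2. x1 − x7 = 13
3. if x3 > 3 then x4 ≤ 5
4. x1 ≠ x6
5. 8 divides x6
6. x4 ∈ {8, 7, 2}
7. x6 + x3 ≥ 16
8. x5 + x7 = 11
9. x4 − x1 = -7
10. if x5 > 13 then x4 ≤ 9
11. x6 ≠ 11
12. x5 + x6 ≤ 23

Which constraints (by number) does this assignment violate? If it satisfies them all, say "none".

1. min(14, 11) = 11  yes
2. x1 − x7 = 14 − 1 = 13  yes
3. x3 = 5 > 3, so we need x4 ≤ 5; but x4 = 7 > 5  no
4. x1 = 14, x6 = 11; distinct  yes
5. 11 = 8×1 + 3, so 8 does not divide 11  no
6. x4 = 7 is in {8, 7, 2}  yes
7. x6 + x3 = 11 + 5 = 16; 16 ≥ 16  yes
8. x5 + x7 = 11 + 1 = 12, not 11  no
9. x4 − x1 = 7 − 14 = -7  yes
10. x5 = 11, not > 13; antecedent false, conditional vacuously true  yes
11. x6 = 11, but 11 is required to differ  no
12. x5 + x6 = 11 + 11 = 22; 22 ≤ 23  yes

Violated: 3, 5, 8, and 11.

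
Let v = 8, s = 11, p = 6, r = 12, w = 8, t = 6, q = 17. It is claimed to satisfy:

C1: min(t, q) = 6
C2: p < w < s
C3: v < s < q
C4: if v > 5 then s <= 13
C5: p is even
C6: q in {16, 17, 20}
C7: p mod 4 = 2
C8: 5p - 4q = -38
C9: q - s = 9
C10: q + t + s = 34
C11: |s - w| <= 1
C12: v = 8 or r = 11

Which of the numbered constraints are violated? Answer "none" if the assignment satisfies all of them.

Constraints 9 and 11 do not hold.

C1: min(6, 17) = 6 — holds.
C2: values 6 < 8 < 11 — holds.
C3: values 8 < 11 < 17 — holds.
C4: v = 8 > 5, so we need s ≤ 13; s = 11 ≤ 13 — holds.
C5: p = 6 is even — holds.
C6: q = 17 is in {16, 17, 20} — holds.
C7: 6 mod 4 = 2 — holds.
C8: 5p - 4q = 5(6) - 4(17) = -38 — holds.
C9: q - s = 17 - 11 = 6, not 9 — does not hold.
C10: q + t + s = 17 + 6 + 11 = 34 — holds.
C11: |11 - 8| = 3; 3 > 1, exceeds bound 1 — does not hold.
C12: v = 8 = 8 (first disjunct) — holds.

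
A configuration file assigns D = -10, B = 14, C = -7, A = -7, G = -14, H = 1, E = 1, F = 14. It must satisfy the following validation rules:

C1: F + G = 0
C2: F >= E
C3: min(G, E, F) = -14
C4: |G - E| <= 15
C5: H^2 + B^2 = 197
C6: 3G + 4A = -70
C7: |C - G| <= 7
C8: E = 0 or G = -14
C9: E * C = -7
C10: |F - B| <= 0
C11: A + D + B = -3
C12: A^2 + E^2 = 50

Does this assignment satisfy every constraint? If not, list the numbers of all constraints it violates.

The assignment satisfies every constraint.

C1: F + G = 14 + (-14) = 0  true
C2: F = 14, E = 1; 14 ≥ 1  true
C3: min(-14, 1, 14) = -14  true
C4: |-14 - 1| = 15; 15 ≤ 15  true
C5: H^2 + B^2 = 1^2 + 14^2 = 1 + 196 = 197  true
C6: 3G + 4A = 3(-14) + 4(-7) = -70  true
C7: |-7 - (-14)| = 7; 7 ≤ 7  true
C8: E = 1 ≠ 0, but G = -14 = -14 (second disjunct)  true
C9: E * C = 1 * (-7) = -7  true
C10: |14 - 14| = 0; 0 ≤ 0  true
C11: A + D + B = -7 + (-10) + 14 = -3  true
C12: A^2 + E^2 = (-7)^2 + 1^2 = 49 + 1 = 50  true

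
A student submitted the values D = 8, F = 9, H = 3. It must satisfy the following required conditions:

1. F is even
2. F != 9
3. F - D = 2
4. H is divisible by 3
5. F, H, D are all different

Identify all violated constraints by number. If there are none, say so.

1. F = 9 is odd  fails
2. F = 9, but 9 is required to differ  fails
3. F - D = 9 - 8 = 1, not 2  fails
4. 3 / 3 = 1, so 3 divides 3  holds
5. values 9, 3, 8 are pairwise distinct  holds

The assignment fails constraints 1, 2, and 3.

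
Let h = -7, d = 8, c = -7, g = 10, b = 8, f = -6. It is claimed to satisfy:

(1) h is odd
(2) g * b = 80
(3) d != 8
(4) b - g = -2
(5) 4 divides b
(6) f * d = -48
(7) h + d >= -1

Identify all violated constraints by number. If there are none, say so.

(1) h = -7 is odd — satisfied.
(2) g * b = 10 * 8 = 80 — satisfied.
(3) d = 8, but 8 is required to differ — violated.
(4) b - g = 8 - 10 = -2 — satisfied.
(5) 8 / 4 = 2, so 4 divides 8 — satisfied.
(6) f * d = -6 * 8 = -48 — satisfied.
(7) h + d = -7 + 8 = 1; 1 ≥ -1 — satisfied.

Violated: 3.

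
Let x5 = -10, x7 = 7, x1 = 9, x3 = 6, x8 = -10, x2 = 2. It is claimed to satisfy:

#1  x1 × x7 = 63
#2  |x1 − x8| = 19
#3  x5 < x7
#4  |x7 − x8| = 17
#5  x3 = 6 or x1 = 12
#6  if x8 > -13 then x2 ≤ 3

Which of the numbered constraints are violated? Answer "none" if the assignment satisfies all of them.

None — every constraint holds.

#1 x1 × x7 = 9 × 7 = 63  OK
#2 |9 − (-10)| = 19  OK
#3 x5 = -10, x7 = 7; -10 < 7  OK
#4 |7 − (-10)| = 17  OK
#5 x3 = 6 = 6 (first disjunct)  OK
#6 x8 = -10 > -13, so we need x2 ≤ 3; x2 = 2 ≤ 3  OK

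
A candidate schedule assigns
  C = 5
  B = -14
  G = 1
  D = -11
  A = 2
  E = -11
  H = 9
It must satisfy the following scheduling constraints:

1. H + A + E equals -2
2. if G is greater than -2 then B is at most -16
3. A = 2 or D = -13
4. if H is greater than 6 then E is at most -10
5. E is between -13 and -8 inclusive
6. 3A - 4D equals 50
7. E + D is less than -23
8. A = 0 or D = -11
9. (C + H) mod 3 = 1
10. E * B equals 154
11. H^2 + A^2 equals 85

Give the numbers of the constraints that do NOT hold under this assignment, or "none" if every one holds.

1. H + A + E = 9 + 2 + (-11) = 0, not -2 — does not hold.
2. G = 1 > -2, so we need B ≤ -16; but B = -14 > -16 — does not hold.
3. A = 2 = 2 (first disjunct) — holds.
4. H = 9 > 6, so we need E ≤ -10; E = -11 ≤ -10 — holds.
5. E = -11 lies in [-13, -8] — holds.
6. 3A - 4D = 3(2) - 4(-11) = 50 — holds.
7. E + D = -11 + (-11) = -22; -22 ≥ -23, bound -23 not met — does not hold.
8. A = 2 ≠ 0, but D = -11 = -11 (second disjunct) — holds.
9. C + H = 14; 14 mod 3 = 2, not 1 — does not hold.
10. E * B = -11 * (-14) = 154 — holds.
11. H^2 + A^2 = 9^2 + 2^2 = 81 + 4 = 85 — holds.

Violated: 1, 2, 7, 9.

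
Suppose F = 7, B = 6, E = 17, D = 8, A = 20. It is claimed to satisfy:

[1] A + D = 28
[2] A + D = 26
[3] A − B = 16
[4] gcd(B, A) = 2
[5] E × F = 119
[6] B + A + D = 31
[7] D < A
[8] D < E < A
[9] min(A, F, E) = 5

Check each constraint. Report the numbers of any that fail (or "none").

[1] A + D = 20 + 8 = 28 — satisfied.
[2] A + D = 20 + 8 = 28, not 26 — violated.
[3] A − B = 20 − 6 = 14, not 16 — violated.
[4] gcd(6, 20) = 2 — satisfied.
[5] E × F = 17 × 7 = 119 — satisfied.
[6] B + A + D = 6 + 20 + 8 = 34, not 31 — violated.
[7] D = 8, A = 20; 8 < 20 — satisfied.
[8] values 8 < 17 < 20 — satisfied.
[9] min(20, 7, 17) = 7, not 5 — violated.

Constraints 2, 3, 6, and 9 do not hold.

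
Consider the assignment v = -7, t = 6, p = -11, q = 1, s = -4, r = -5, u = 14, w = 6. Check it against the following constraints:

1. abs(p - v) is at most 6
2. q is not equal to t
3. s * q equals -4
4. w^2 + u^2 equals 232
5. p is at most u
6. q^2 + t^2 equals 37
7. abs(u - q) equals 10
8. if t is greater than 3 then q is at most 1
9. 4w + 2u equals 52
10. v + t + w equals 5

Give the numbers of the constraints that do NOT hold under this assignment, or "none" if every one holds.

Violated: 7.

1. abs(-11 - (-7)) = 4; 4 ≤ 6 — holds.
2. q = 1, t = 6; distinct — holds.
3. s * q = -4 * 1 = -4 — holds.
4. w^2 + u^2 = 6^2 + 14^2 = 36 + 196 = 232 — holds.
5. p = -11, u = 14; -11 ≤ 14 — holds.
6. q^2 + t^2 = 1^2 + 6^2 = 1 + 36 = 37 — holds.
7. abs(14 - 1) = 13, not 10 — does not hold.
8. t = 6 > 3, so we need q ≤ 1; q = 1 ≤ 1 — holds.
9. 4w + 2u = 4(6) + 2(14) = 52 — holds.
10. v + t + w = -7 + 6 + 6 = 5 — holds.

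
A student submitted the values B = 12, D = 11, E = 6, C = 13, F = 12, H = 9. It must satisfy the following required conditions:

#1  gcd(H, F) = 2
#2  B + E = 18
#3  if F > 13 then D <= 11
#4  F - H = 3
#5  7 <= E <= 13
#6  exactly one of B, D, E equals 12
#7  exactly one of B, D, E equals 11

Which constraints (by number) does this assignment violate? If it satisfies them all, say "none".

Violated: 1 and 5.

#1 gcd(9, 12) = 3, not 2 — violated.
#2 B + E = 12 + 6 = 18 — OK.
#3 F = 12, not > 13; antecedent false, conditional vacuously true — OK.
#4 F - H = 12 - 9 = 3 — OK.
#5 E = 6 is outside [7, 13] — violated.
#6 B=12, D=11, E=6; 1 of them equals 12 — OK.
#7 B=12, D=11, E=6; 1 of them equals 11 — OK.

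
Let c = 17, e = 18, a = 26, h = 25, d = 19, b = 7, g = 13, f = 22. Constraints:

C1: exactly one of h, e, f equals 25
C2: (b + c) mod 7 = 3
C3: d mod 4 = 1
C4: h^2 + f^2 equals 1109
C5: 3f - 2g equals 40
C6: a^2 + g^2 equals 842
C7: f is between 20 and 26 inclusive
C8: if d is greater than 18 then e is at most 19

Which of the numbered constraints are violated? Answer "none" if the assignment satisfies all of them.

C1: h=25, e=18, f=22; 1 of them equals 25  holds
C2: b + c = 24; 24 mod 7 = 3  holds
C3: 19 mod 4 = 3, not 1  fails
C4: h^2 + f^2 = 25^2 + 22^2 = 625 + 484 = 1109  holds
C5: 3f - 2g = 3(22) - 2(13) = 40  holds
C6: a^2 + g^2 = 26^2 + 13^2 = 676 + 169 = 845, not 842  fails
C7: f = 22 lies in [20, 26]  holds
C8: d = 19 > 18, so we need e ≤ 19; e = 18 ≤ 19  holds

Constraints 3, 6 do not hold.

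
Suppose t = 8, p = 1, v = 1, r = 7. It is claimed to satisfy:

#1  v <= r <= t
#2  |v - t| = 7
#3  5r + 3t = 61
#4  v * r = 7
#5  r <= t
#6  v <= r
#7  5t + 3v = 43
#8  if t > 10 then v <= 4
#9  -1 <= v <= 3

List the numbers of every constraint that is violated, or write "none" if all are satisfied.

#1 values 1 <= 7 <= 8 — holds.
#2 |1 - 8| = 7 — holds.
#3 5r + 3t = 5(7) + 3(8) = 59, not 61 — fails.
#4 v * r = 1 * 7 = 7 — holds.
#5 r = 7, t = 8; 7 ≤ 8 — holds.
#6 v = 1, r = 7; 1 ≤ 7 — holds.
#7 5t + 3v = 5(8) + 3(1) = 43 — holds.
#8 t = 8, not > 10; antecedent false, conditional vacuously true — holds.
#9 v = 1 lies in [-1, 3] — holds.

No — constraint 3 is not satisfied.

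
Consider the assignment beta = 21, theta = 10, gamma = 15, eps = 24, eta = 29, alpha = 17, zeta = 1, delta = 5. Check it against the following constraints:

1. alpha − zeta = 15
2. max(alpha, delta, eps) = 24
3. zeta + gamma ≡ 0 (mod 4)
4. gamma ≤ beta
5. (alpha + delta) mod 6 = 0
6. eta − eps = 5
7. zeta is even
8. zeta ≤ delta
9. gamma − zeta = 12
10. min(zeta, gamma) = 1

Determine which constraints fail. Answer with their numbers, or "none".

1. alpha − zeta = 17 − 1 = 16, not 15 — does not hold.
2. max(17, 5, 24) = 24 — holds.
3. zeta + gamma = 16; 16 mod 4 = 0 — holds.
4. gamma = 15, beta = 21; 15 ≤ 21 — holds.
5. alpha + delta = 22; 22 mod 6 = 4, not 0 — does not hold.
6. eta − eps = 29 − 24 = 5 — holds.
7. zeta = 1 is odd — does not hold.
8. zeta = 1, delta = 5; 1 ≤ 5 — holds.
9. gamma − zeta = 15 − 1 = 14, not 12 — does not hold.
10. min(1, 15) = 1 — holds.

Constraints 1, 5, 7, and 9 do not hold.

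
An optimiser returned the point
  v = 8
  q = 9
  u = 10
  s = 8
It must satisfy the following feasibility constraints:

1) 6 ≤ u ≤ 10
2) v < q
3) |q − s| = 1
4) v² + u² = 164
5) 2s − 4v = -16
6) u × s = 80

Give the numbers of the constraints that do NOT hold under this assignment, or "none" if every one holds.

The assignment satisfies every constraint.

1) u = 10 lies in [6, 10]  true
2) v = 8, q = 9; 8 < 9  true
3) |9 − 8| = 1  true
4) v² + u² = 8² + 10² = 64 + 100 = 164  true
5) 2s − 4v = 2(8) − 4(8) = -16  true
6) u × s = 10 × 8 = 80  true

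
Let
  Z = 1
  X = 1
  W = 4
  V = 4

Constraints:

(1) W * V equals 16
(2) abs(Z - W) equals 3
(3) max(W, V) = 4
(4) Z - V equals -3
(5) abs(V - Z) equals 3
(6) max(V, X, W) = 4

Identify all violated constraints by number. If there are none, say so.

All constraints are satisfied.

(1) W * V = 4 * 4 = 16  holds
(2) abs(1 - 4) = 3  holds
(3) max(4, 4) = 4  holds
(4) Z - V = 1 - 4 = -3  holds
(5) abs(4 - 1) = 3  holds
(6) max(4, 1, 4) = 4  holds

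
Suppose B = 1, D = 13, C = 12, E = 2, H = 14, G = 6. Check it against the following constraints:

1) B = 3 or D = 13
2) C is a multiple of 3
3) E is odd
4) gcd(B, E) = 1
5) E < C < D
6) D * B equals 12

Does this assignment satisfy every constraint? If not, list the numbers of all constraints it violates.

1) B = 1 ≠ 3, but D = 13 = 13 (second disjunct) — holds.
2) 12 / 3 = 4, so 3 divides 12 — holds.
3) E = 2 is even — does not hold.
4) gcd(1, 2) = 1 — holds.
5) values 2 < 12 < 13 — holds.
6) D * B = 13 * 1 = 13, not 12 — does not hold.

Constraints 3, 6 do not hold.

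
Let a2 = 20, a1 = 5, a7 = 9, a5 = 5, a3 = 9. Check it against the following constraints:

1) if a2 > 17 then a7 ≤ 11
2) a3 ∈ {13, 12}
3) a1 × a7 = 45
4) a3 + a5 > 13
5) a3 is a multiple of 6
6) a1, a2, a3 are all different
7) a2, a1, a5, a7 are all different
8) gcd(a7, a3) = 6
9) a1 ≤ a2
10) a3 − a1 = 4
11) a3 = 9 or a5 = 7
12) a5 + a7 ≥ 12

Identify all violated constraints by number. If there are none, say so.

1) a2 = 20 > 17, so we need a7 ≤ 11; a7 = 9 ≤ 11 — OK.
2) a3 = 9 is not in {13, 12} — violated.
3) a1 × a7 = 5 × 9 = 45 — OK.
4) a3 + a5 = 9 + 5 = 14; 14 > 13 — OK.
5) 9 = 6×1 + 3, so 6 does not divide 9 — violated.
6) values 5, 20, 9 are pairwise distinct — OK.
7) a1 = a5 = 5, not all different — violated.
8) gcd(9, 9) = 9, not 6 — violated.
9) a1 = 5, a2 = 20; 5 ≤ 20 — OK.
10) a3 − a1 = 9 − 5 = 4 — OK.
11) a3 = 9 = 9 (first disjunct) — OK.
12) a5 + a7 = 5 + 9 = 14; 14 ≥ 12 — OK.

The assignment fails constraints 2, 5, 7, and 8.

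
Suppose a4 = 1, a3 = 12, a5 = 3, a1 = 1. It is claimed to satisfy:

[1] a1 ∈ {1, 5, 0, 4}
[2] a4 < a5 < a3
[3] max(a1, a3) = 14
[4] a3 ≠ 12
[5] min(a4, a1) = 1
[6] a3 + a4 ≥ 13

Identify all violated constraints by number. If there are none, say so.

[1] a1 = 1 is in {1, 5, 0, 4}  OK
[2] values 1 < 3 < 12  OK
[3] max(1, 12) = 12, not 14  FAIL
[4] a3 = 12, but 12 is required to differ  FAIL
[5] min(1, 1) = 1  OK
[6] a3 + a4 = 12 + 1 = 13; 13 ≥ 13  OK

No — constraints 3 and 4 are not satisfied.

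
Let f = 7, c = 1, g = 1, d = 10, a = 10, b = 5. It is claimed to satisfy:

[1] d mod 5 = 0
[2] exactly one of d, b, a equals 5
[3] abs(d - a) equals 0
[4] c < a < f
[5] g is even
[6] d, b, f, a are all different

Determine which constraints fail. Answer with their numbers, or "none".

[1] 10 mod 5 = 0 — holds.
[2] d=10, b=5, a=10; 1 of them equals 5 — holds.
[3] abs(10 - 10) = 0 — holds.
[4] values 1, 10, 7; a = 10 is not < f = 7 — fails.
[5] g = 1 is odd — fails.
[6] d = a = 10, not all different — fails.

The assignment fails constraints 4, 5, 6.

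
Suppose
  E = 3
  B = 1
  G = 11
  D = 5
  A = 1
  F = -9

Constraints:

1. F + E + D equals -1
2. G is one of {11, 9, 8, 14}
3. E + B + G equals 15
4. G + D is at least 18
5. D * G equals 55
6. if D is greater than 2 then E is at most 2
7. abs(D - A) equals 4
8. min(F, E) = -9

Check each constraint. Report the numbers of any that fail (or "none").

1. F + E + D = -9 + 3 + 5 = -1 — holds.
2. G = 11 is in {11, 9, 8, 14} — holds.
3. E + B + G = 3 + 1 + 11 = 15 — holds.
4. G + D = 11 + 5 = 16; 16 < 18, bound 18 not met — does not hold.
5. D * G = 5 * 11 = 55 — holds.
6. D = 5 > 2, so we need E ≤ 2; but E = 3 > 2 — does not hold.
7. abs(5 - 1) = 4 — holds.
8. min(-9, 3) = -9 — holds.

Violated: 4 and 6.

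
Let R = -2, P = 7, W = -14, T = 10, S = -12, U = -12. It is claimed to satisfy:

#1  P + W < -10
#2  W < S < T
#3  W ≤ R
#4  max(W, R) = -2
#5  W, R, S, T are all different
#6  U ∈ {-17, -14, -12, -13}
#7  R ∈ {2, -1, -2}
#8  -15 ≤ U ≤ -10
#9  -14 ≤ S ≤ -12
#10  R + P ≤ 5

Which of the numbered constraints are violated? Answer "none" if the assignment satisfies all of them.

#1 P + W = 7 + (-14) = -7; -7 ≥ -10, bound -10 not met  false
#2 values -14 < -12 < 10  true
#3 W = -14, R = -2; -14 ≤ -2  true
#4 max(-14, -2) = -2  true
#5 values -14, -2, -12, 10 are pairwise distinct  true
#6 U = -12 is in {-17, -14, -12, -13}  true
#7 R = -2 is in {2, -1, -2}  true
#8 U = -12 lies in [-15, -10]  true
#9 S = -12 lies in [-14, -12]  true
#10 R + P = -2 + 7 = 5; 5 ≤ 5  true

No — constraint 1 is not satisfied.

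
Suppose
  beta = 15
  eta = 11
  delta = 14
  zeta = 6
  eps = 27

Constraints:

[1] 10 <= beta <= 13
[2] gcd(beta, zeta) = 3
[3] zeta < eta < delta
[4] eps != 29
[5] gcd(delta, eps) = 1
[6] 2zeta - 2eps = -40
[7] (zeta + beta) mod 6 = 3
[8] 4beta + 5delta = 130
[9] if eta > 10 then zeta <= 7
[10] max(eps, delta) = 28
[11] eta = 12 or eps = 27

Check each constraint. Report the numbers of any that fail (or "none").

[1] beta = 15 is outside [10, 13] — does not hold.
[2] gcd(15, 6) = 3 — holds.
[3] values 6 < 11 < 14 — holds.
[4] eps = 27, and 27 ≠ 29 — holds.
[5] gcd(14, 27) = 1 — holds.
[6] 2zeta - 2eps = 2(6) - 2(27) = -42, not -40 — does not hold.
[7] zeta + beta = 21; 21 mod 6 = 3 — holds.
[8] 4beta + 5delta = 4(15) + 5(14) = 130 — holds.
[9] eta = 11 > 10, so we need zeta ≤ 7; zeta = 6 ≤ 7 — holds.
[10] max(27, 14) = 27, not 28 — does not hold.
[11] eta = 11 ≠ 12, but eps = 27 = 27 (second disjunct) — holds.

Constraints 1, 6, 10 do not hold.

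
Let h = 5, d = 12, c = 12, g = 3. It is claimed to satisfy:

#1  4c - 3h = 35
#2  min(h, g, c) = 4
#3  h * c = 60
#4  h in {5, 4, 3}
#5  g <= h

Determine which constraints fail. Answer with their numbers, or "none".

Violated: 1, 2.

#1 4c - 3h = 4(12) - 3(5) = 33, not 35 — violated.
#2 min(5, 3, 12) = 3, not 4 — violated.
#3 h * c = 5 * 12 = 60 — satisfied.
#4 h = 5 is in {5, 4, 3} — satisfied.
#5 g = 3, h = 5; 3 ≤ 5 — satisfied.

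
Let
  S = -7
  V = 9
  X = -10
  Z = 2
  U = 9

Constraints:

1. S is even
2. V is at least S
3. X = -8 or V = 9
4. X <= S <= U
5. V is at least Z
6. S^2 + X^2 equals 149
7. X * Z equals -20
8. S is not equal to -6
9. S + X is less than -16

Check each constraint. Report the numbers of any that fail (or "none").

Violated: 1.

1. S = -7 is odd  FAIL
2. V = 9, S = -7; 9 ≥ -7  OK
3. X = -10 ≠ -8, but V = 9 = 9 (second disjunct)  OK
4. values -10 <= -7 <= 9  OK
5. V = 9, Z = 2; 9 ≥ 2  OK
6. S^2 + X^2 = (-7)^2 + (-10)^2 = 49 + 100 = 149  OK
7. X * Z = -10 * 2 = -20  OK
8. S = -7, and -7 ≠ -6  OK
9. S + X = -7 + (-10) = -17; -17 < -16  OK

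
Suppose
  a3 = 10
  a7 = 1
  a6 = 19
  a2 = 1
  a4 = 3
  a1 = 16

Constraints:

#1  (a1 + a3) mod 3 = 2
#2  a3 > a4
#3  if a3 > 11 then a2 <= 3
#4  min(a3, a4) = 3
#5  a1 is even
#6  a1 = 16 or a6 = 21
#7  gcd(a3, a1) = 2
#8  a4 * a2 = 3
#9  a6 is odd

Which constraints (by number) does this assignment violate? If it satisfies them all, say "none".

Yes — all constraints hold.

#1 a1 + a3 = 26; 26 mod 3 = 2 — holds.
#2 a3 = 10, a4 = 3; 10 > 3 — holds.
#3 a3 = 10, not > 11; antecedent false, conditional vacuously true — holds.
#4 min(10, 3) = 3 — holds.
#5 a1 = 16 is even — holds.
#6 a1 = 16 = 16 (first disjunct) — holds.
#7 gcd(10, 16) = 2 — holds.
#8 a4 * a2 = 3 * 1 = 3 — holds.
#9 a6 = 19 is odd — holds.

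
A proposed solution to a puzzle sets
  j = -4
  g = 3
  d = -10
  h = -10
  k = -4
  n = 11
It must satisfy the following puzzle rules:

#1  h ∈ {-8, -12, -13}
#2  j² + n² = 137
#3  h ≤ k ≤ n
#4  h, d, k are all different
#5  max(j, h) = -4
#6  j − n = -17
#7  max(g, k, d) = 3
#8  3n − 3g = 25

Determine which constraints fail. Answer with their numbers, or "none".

#1 h = -10 is not in {-8, -12, -13}  ✘
#2 j² + n² = (-4)² + 11² = 16 + 121 = 137  ✔
#3 values -10 ≤ -4 ≤ 11  ✔
#4 h = d = -10, not all different  ✘
#5 max(-4, -10) = -4  ✔
#6 j − n = -4 − 11 = -15, not -17  ✘
#7 max(3, -4, -10) = 3  ✔
#8 3n − 3g = 3(11) − 3(3) = 24, not 25  ✘

No — constraints 1, 4, 6, and 8 are not satisfied.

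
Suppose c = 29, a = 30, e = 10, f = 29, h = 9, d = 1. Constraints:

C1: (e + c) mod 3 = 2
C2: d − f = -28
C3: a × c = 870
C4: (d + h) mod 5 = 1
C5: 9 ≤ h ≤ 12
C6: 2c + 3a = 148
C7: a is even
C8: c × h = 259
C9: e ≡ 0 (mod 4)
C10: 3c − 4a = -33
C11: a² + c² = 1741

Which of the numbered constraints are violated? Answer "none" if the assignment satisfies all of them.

No — constraints 1, 4, 8, and 9 are not satisfied.

C1: e + c = 39; 39 mod 3 = 0, not 2 — violated.
C2: d − f = 1 − 29 = -28 — satisfied.
C3: a × c = 30 × 29 = 870 — satisfied.
C4: d + h = 10; 10 mod 5 = 0, not 1 — violated.
C5: h = 9 lies in [9, 12] — satisfied.
C6: 2c + 3a = 2(29) + 3(30) = 148 — satisfied.
C7: a = 30 is even — satisfied.
C8: c × h = 29 × 9 = 261, not 259 — violated.
C9: 10 mod 4 = 2, not 0 — violated.
C10: 3c − 4a = 3(29) − 4(30) = -33 — satisfied.
C11: a² + c² = 30² + 29² = 900 + 841 = 1741 — satisfied.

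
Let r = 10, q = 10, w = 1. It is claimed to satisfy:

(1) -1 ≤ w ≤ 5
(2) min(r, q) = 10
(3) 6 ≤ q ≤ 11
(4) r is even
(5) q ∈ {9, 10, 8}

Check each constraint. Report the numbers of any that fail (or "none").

None — every constraint holds.

(1) w = 1 lies in [-1, 5] — OK.
(2) min(10, 10) = 10 — OK.
(3) q = 10 lies in [6, 11] — OK.
(4) r = 10 is even — OK.
(5) q = 10 is in {9, 10, 8} — OK.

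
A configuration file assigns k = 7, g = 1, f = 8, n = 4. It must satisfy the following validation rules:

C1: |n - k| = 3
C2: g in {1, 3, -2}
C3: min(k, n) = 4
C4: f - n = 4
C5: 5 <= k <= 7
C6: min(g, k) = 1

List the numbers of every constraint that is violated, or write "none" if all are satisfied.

C1: |4 - 7| = 3  ✓
C2: g = 1 is in {1, 3, -2}  ✓
C3: min(7, 4) = 4  ✓
C4: f - n = 8 - 4 = 4  ✓
C5: k = 7 lies in [5, 7]  ✓
C6: min(1, 7) = 1  ✓

Yes — all constraints hold.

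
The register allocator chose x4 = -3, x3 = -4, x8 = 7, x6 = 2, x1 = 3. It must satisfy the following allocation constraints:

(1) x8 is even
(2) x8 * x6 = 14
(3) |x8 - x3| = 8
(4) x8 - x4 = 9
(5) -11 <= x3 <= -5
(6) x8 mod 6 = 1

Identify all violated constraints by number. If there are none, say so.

No — constraints 1, 3, 4, and 5 are not satisfied.

(1) x8 = 7 is odd  ✗
(2) x8 * x6 = 7 * 2 = 14  ✓
(3) |7 - (-4)| = 11, not 8  ✗
(4) x8 - x4 = 7 - (-3) = 10, not 9  ✗
(5) x3 = -4 is outside [-11, -5]  ✗
(6) 7 mod 6 = 1  ✓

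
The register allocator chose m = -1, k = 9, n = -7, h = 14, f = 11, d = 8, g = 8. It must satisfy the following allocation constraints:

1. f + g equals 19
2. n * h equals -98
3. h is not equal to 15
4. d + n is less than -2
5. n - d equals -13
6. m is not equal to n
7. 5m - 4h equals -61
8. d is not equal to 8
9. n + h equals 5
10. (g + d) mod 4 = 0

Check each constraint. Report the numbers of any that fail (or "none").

1. f + g = 11 + 8 = 19 — OK.
2. n * h = -7 * 14 = -98 — OK.
3. h = 14, and 14 ≠ 15 — OK.
4. d + n = 8 + (-7) = 1; 1 ≥ -2, bound -2 not met — violated.
5. n - d = -7 - 8 = -15, not -13 — violated.
6. m = -1, n = -7; distinct — OK.
7. 5m - 4h = 5(-1) - 4(14) = -61 — OK.
8. d = 8, but 8 is required to differ — violated.
9. n + h = -7 + 14 = 7, not 5 — violated.
10. g + d = 16; 16 mod 4 = 0 — OK.

Constraints 4, 5, 8, 9 do not hold.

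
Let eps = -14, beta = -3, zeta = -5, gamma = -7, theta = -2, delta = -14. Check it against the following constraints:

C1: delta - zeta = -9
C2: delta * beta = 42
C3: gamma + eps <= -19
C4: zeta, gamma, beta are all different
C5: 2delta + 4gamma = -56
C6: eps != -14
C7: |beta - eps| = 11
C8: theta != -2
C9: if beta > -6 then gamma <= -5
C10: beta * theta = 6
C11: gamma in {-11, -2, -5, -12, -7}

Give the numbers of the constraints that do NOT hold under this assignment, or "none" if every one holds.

Constraints 6, 8 are violated.

C1: delta - zeta = -14 - (-5) = -9 — holds.
C2: delta * beta = -14 * (-3) = 42 — holds.
C3: gamma + eps = -7 + (-14) = -21; -21 ≤ -19 — holds.
C4: values -5, -7, -3 are pairwise distinct — holds.
C5: 2delta + 4gamma = 2(-14) + 4(-7) = -56 — holds.
C6: eps = -14, but -14 is required to differ — fails.
C7: |-3 - (-14)| = 11 — holds.
C8: theta = -2, but -2 is required to differ — fails.
C9: beta = -3 > -6, so we need gamma ≤ -5; gamma = -7 ≤ -5 — holds.
C10: beta * theta = -3 * (-2) = 6 — holds.
C11: gamma = -7 is in {-11, -2, -5, -12, -7} — holds.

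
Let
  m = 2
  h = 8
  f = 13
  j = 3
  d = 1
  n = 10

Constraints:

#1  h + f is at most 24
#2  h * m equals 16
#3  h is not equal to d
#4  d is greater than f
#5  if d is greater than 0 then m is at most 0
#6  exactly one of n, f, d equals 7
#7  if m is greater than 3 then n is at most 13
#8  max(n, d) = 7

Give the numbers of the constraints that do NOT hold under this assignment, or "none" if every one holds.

#1 h + f = 8 + 13 = 21; 21 ≤ 24 — holds.
#2 h * m = 8 * 2 = 16 — holds.
#3 h = 8, d = 1; distinct — holds.
#4 d = 1, f = 13; 1 ≤ 13 (want >) — fails.
#5 d = 1 > 0, so we need m ≤ 0; but m = 2 > 0 — fails.
#6 n=10, f=13, d=1; 0 of them equal 7, not exactly one — fails.
#7 m = 2, not > 3; antecedent false, conditional vacuously true — holds.
#8 max(10, 1) = 10, not 7 — fails.

Constraints 4, 5, 6, 8 are violated.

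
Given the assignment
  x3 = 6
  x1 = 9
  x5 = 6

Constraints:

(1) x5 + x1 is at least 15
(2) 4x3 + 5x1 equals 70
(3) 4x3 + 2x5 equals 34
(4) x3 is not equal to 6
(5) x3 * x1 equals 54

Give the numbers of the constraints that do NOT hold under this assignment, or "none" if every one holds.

Constraints 2, 3, 4 are violated.

(1) x5 + x1 = 6 + 9 = 15; 15 ≥ 15  yes
(2) 4x3 + 5x1 = 4(6) + 5(9) = 69, not 70  no
(3) 4x3 + 2x5 = 4(6) + 2(6) = 36, not 34  no
(4) x3 = 6, but 6 is required to differ  no
(5) x3 * x1 = 6 * 9 = 54  yes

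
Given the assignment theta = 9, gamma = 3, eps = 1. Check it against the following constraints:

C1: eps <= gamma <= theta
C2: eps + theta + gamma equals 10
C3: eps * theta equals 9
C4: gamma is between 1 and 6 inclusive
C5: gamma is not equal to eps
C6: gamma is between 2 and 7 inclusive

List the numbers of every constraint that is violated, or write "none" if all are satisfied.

The assignment fails constraint 2.

C1: values 1 <= 3 <= 9  holds
C2: eps + theta + gamma = 1 + 9 + 3 = 13, not 10  fails
C3: eps * theta = 1 * 9 = 9  holds
C4: gamma = 3 lies in [1, 6]  holds
C5: gamma = 3, eps = 1; distinct  holds
C6: gamma = 3 lies in [2, 7]  holds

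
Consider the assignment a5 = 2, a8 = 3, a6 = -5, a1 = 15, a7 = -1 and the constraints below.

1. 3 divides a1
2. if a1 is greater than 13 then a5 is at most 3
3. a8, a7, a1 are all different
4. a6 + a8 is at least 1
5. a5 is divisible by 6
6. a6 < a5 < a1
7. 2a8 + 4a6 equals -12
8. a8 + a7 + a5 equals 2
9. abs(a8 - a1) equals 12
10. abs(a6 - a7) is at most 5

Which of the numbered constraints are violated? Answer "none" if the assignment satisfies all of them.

1. 15 / 3 = 5, so 3 divides 15 — OK.
2. a1 = 15 > 13, so we need a5 ≤ 3; a5 = 2 ≤ 3 — OK.
3. values 3, -1, 15 are pairwise distinct — OK.
4. a6 + a8 = -5 + 3 = -2; -2 < 1, bound 1 not met — violated.
5. 2 = 6*0 + 2, so 6 does not divide 2 — violated.
6. values -5 < 2 < 15 — OK.
7. 2a8 + 4a6 = 2(3) + 4(-5) = -14, not -12 — violated.
8. a8 + a7 + a5 = 3 + (-1) + 2 = 4, not 2 — violated.
9. abs(3 - 15) = 12 — OK.
10. abs(-5 - (-1)) = 4; 4 ≤ 5 — OK.

Violated: 4, 5, 7, 8.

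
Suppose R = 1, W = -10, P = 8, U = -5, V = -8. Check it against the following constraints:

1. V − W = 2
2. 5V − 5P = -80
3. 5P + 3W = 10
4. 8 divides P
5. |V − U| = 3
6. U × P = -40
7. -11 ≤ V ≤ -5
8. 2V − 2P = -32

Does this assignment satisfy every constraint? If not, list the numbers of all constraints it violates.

No violations.

1. V − W = -8 − (-10) = 2  OK
2. 5V − 5P = 5(-8) − 5(8) = -80  OK
3. 5P + 3W = 5(8) + 3(-10) = 10  OK
4. 8 / 8 = 1, so 8 divides 8  OK
5. |-8 − (-5)| = 3  OK
6. U × P = -5 × 8 = -40  OK
7. V = -8 lies in [-11, -5]  OK
8. 2V − 2P = 2(-8) − 2(8) = -32  OK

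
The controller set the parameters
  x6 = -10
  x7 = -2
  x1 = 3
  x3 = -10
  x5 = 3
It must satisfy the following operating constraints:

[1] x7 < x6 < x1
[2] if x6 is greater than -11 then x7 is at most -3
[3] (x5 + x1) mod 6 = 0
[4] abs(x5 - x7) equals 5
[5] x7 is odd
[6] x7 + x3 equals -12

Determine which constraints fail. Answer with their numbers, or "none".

No — constraints 1, 2, and 5 are not satisfied.

[1] values -2, -10, 3; x7 = -2 is not < x6 = -10 — does not hold.
[2] x6 = -10 > -11, so we need x7 ≤ -3; but x7 = -2 > -3 — does not hold.
[3] x5 + x1 = 6; 6 mod 6 = 0 — holds.
[4] abs(3 - (-2)) = 5 — holds.
[5] x7 = -2 is even — does not hold.
[6] x7 + x3 = -2 + (-10) = -12 — holds.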